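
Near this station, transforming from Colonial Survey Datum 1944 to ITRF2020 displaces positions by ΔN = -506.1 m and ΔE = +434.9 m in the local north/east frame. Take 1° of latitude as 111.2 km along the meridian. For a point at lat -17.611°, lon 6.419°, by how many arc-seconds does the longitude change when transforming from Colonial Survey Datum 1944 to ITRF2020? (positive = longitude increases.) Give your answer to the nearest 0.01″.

Δλ = 14.77″

At latitude -17.611°, cos φ = 0.953133.
1° of longitude at this latitude = 111.2 × cos φ = 105.99 km, so Δλ = 434.9 / 105988.3 = 0.0041033° = 14.772″.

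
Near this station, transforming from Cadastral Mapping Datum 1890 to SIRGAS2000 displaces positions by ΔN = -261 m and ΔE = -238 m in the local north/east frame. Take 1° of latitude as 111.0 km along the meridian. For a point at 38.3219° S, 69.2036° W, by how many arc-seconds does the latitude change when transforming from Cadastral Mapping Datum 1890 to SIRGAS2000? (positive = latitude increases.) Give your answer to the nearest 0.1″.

Δφ = -8.5″

1° of latitude = 111.0 km, so Δφ = -261.0 / 111000 = -0.0023514° = -8.465″.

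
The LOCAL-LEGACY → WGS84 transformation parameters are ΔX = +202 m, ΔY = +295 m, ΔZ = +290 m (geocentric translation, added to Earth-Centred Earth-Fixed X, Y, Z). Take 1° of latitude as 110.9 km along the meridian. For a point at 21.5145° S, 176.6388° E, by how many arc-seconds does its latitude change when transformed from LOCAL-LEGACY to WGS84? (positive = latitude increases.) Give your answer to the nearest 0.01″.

sin φ = -0.366737, cos φ = 0.930325, sin λ = 0.058630, cos λ = -0.998280.
North component: ΔN = −sin φ cos λ·ΔX − sin φ sin λ·ΔY + cos φ·ΔZ = −(-0.366737)(-0.998280)(202) − (-0.366737)(0.058630)(295) + (0.930325)(290) = 202.18 m.
1° of latitude spans 110900 m, so Δφ = 202.18 / 110900 × 3600 = 6.563″.

Δφ = 6.56″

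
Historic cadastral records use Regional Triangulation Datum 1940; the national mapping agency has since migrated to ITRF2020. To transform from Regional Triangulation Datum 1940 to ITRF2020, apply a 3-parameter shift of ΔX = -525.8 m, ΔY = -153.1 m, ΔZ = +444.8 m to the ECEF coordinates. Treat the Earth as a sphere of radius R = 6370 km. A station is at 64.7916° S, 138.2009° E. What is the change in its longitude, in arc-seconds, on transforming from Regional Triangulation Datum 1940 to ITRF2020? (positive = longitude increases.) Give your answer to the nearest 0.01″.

sin φ = -0.904765, cos φ = 0.425912, sin λ = 0.666521, cos λ = -0.745486.
East component: ΔE = −sin λ·ΔX + cos λ·ΔY = −(0.666521)(-525.8) + (-0.745486)(-153.1) = 464.59 m.
1° of latitude spans πR/180 = 111177 m; at latitude φ, 1° of longitude spans that × cos φ = 47351.8 m, so Δλ = 464.59 / 47351.8 × 3600 = 35.321″.

Δλ = 35.32″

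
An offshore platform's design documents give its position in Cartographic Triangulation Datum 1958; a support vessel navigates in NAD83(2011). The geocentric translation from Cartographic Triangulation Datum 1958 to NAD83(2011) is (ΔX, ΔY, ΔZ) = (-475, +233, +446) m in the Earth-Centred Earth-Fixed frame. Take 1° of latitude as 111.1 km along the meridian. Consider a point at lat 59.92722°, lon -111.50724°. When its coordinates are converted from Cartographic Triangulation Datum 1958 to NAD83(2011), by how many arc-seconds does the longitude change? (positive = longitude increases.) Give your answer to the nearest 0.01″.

sin φ = 0.865390, cos φ = 0.501100, sin λ = -0.930371, cos λ = -0.366619.
East component: ΔE = −sin λ·ΔX + cos λ·ΔY = −(-0.930371)(-475) + (-0.366619)(233) = -527.35 m.
1° of latitude spans 111100 m; at latitude φ, 1° of longitude spans that × cos φ = 55672.2 m, so Δλ = -527.35 / 55672.2 × 3600 = -34.101″.

Δλ = -34.10″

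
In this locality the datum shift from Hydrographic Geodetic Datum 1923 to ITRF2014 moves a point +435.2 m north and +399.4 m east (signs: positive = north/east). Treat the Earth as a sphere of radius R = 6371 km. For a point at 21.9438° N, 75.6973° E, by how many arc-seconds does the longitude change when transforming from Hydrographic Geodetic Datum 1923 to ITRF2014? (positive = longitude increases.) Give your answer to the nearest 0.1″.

Δλ = 13.9″

At latitude 21.9438°, cos φ = 0.927551.
One radian of longitude at latitude φ spans R cos φ, so Δλ = ΔE / (R cos φ) = 399.4 / (6371000 × 0.927551) = 6.7587e-05 rad = 13.941″.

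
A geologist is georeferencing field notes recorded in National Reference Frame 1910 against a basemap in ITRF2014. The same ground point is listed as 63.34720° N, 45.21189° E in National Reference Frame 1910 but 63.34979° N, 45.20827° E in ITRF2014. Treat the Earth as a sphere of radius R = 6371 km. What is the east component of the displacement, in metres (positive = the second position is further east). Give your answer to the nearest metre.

ΔE = -181 m

Δφ = 63.34979° − 63.34720° = +0.00259°; Δλ = 45.20827° − 45.21189° = -0.00362°.
1° along a meridian = πR/180 = 111195 m.
ΔN = Δφ × 111195 = 288.0 m; ΔE = Δλ × 111195 × cos(63.34720°) = -0.00362 × 111195 × 0.448583 = -180.6 m.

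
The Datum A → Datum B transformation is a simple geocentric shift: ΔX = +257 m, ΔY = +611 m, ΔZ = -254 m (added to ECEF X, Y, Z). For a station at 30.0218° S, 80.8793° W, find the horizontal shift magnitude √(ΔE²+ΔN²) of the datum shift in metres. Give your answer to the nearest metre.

612 m

The local east axis at (φ, λ) is (−sin λ, cos λ, 0), so ΔE = −sin(-80.8793°)·257 + cos(-80.8793°)·611 = 350.60 m.
The local north axis is (−sin φ cos λ, −sin φ sin λ, cos φ), giving ΔN = 20.383 − 301.836 − 219.922 = -501.38 m.
Horizontal magnitude = √(ΔE² + ΔN²) = √(350.60² + (-501.38)²) = 611.80 m.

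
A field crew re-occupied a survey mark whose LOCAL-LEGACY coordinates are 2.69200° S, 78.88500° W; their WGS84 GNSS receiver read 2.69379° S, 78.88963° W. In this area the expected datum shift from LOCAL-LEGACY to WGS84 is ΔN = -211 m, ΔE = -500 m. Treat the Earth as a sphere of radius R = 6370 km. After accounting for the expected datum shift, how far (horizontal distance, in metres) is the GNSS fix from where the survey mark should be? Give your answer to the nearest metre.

Observed coordinate differences: Δφ = -0.00179°, Δλ = -0.00463°.
Converting to metres (1° lat = 111177 m, cos φ = 0.998896): observed ΔN = -199.0 m, observed ΔE = -514.2 m.
Subtracting the expected shift leaves a residual of -199.0 − (-211) = 12.0 m north and -514.2 − (-500) = -14.2 m east.
Residual distance = √(12.0² + (-14.2)²) = 18.6 m.

19 m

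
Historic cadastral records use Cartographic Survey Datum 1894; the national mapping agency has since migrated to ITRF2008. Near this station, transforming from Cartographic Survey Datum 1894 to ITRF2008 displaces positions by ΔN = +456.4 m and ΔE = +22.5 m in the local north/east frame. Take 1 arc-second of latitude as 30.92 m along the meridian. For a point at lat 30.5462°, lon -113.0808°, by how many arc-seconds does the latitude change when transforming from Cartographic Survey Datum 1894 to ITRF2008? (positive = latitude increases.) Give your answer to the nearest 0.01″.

1″ of latitude = 30.92 m, so Δφ = 456.4 / 30.92 = 14.761″.

Δφ = 14.76″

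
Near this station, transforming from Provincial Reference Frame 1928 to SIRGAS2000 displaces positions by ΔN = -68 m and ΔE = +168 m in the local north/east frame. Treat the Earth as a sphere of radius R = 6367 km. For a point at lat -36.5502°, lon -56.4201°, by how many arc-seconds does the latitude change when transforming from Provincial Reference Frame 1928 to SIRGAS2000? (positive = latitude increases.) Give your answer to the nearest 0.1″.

Δφ = -2.2″

On a sphere of radius R, 1 rad of latitude = R, so Δφ = ΔN / R = -68.0 / 6367000 = -1.0680e-05 rad = -2.203″.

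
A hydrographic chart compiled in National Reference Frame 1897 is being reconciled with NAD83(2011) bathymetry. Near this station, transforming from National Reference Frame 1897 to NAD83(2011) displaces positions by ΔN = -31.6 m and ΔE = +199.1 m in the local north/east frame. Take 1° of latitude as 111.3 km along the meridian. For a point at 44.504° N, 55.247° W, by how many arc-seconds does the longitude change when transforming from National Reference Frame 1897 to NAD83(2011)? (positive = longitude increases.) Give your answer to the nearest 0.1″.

Δλ = 9.0″

At latitude 44.504°, cos φ = 0.713202.
1° of longitude at this latitude = 111.3 × cos φ = 79.38 km, so Δλ = 199.1 / 79379.3 = 0.0025082° = 9.030″.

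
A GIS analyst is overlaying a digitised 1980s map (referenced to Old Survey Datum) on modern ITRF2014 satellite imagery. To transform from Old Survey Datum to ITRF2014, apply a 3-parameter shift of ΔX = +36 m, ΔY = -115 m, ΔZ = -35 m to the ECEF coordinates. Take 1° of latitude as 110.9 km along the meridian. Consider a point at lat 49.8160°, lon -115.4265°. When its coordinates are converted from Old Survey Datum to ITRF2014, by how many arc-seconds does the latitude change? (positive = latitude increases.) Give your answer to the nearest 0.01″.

Δφ = -2.93″

sin φ = 0.763976, cos φ = 0.645244, sin λ = -0.903137, cos λ = -0.429353.
North component: ΔN = −sin φ cos λ·ΔX − sin φ sin λ·ΔY + cos φ·ΔZ = −(0.763976)(-0.429353)(36) − (0.763976)(-0.903137)(-115) + (0.645244)(-35) = -90.12 m.
1° of latitude spans 110900 m, so Δφ = -90.12 / 110900 × 3600 = -2.926″.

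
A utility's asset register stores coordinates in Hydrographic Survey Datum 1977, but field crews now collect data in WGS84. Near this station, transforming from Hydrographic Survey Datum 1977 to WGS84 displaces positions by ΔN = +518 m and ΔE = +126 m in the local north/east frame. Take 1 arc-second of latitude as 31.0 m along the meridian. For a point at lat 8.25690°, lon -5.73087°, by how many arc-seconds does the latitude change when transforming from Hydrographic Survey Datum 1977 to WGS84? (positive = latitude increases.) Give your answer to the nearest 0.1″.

1″ of latitude = 31.00 m, so Δφ = 518.0 / 31.00 = 16.710″.

Δφ = 16.7″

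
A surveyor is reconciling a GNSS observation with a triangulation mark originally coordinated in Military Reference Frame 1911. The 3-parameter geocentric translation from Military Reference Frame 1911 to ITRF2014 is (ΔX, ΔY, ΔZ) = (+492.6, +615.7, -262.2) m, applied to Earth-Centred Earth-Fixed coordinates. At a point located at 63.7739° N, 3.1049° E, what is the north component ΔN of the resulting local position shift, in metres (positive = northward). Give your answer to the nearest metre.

The local north axis is (−sin φ cos λ, −sin φ sin λ, cos φ), giving ΔN = -441.242 − 29.916 − 115.870 = -587.03 m.

ΔN = -587 m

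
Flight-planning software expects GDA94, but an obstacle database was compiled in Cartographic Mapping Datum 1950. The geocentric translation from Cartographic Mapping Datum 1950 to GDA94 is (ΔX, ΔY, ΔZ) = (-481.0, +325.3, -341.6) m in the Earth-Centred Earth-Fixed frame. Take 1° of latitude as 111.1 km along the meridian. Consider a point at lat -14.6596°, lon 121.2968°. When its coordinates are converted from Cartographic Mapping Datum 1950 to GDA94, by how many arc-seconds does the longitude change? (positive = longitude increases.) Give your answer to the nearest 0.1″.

sin φ = -0.253076, cos φ = 0.967446, sin λ = 0.854488, cos λ = -0.519471.
East component: ΔE = −sin λ·ΔX + cos λ·ΔY = −(0.854488)(-481.0) + (-0.519471)(325.3) = 242.02 m.
1° of latitude spans 111100 m; at latitude φ, 1° of longitude spans that × cos φ = 107483.3 m, so Δλ = 242.02 / 107483.3 × 3600 = 8.106″.

Δλ = 8.1″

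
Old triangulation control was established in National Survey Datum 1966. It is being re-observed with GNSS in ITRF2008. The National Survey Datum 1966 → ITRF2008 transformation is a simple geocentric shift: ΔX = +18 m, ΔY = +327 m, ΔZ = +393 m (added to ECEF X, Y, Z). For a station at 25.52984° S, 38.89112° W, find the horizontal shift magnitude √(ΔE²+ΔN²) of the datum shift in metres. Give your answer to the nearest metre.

The local east axis at (φ, λ) is (−sin λ, cos λ, 0), so ΔE = −sin(-38.89112°)·18 + cos(-38.89112°)·327 = 265.82 m.
The local north axis is (−sin φ cos λ, −sin φ sin λ, cos φ), giving ΔN = 6.038 − 88.482 + 354.628 = 272.18 m.
Horizontal magnitude = √(ΔE² + ΔN²) = √(265.82² + 272.18²) = 380.45 m.

380 m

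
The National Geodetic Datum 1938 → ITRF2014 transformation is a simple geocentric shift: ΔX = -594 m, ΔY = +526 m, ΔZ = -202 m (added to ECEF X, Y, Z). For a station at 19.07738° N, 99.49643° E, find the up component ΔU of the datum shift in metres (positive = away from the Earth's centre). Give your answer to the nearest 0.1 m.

ΔU = 516.9 m

The local up (radial) axis is (cos φ cos λ, cos φ sin λ, sin φ), giving ΔU = 92.619 + 490.299 − 66.023 = 516.90 m.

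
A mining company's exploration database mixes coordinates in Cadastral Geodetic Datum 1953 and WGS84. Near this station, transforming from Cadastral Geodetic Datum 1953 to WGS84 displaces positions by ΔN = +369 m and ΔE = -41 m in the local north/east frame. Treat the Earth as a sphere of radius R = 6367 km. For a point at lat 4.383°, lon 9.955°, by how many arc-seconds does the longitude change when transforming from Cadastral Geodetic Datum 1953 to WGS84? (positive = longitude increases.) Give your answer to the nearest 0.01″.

Δλ = -1.33″

At latitude 4.383°, cos φ = 0.997075.
One radian of longitude at latitude φ spans R cos φ, so Δλ = ΔE / (R cos φ) = -41.0 / (6367000 × 0.997075) = -6.4583e-06 rad = -1.332″.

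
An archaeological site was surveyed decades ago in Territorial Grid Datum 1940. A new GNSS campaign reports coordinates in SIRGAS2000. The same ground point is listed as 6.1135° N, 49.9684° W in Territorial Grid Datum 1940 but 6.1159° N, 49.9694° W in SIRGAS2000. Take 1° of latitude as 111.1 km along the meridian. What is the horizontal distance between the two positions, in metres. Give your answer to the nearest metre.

Δφ = 6.1159° − 6.1135° = +0.0024°; Δλ = -49.9694° − -49.9684° = -0.0010°.
ΔN = Δφ × 111100 = 266.6 m; ΔE = Δλ × 111100 × cos(6.1135°) = -0.0010 × 111100 × 0.994313 = -110.5 m.
Distance = √(ΔE² + ΔN²) = √((-110.5)² + 266.6²) = 288.6 m.

289 m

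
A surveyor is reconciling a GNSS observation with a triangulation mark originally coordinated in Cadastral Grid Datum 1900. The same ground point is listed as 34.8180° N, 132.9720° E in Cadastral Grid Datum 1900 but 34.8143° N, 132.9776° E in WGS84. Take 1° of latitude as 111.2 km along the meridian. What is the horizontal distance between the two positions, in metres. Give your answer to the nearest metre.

Δφ = 34.8143° − 34.8180° = -0.0037°; Δλ = 132.9776° − 132.9720° = +0.0056°.
ΔN = Δφ × 111200 = -411.4 m; ΔE = Δλ × 111200 × cos(34.8180°) = +0.0056 × 111200 × 0.820970 = 511.2 m.
Distance = √(ΔE² + ΔN²) = √(511.2² + (-411.4)²) = 656.2 m.

656 m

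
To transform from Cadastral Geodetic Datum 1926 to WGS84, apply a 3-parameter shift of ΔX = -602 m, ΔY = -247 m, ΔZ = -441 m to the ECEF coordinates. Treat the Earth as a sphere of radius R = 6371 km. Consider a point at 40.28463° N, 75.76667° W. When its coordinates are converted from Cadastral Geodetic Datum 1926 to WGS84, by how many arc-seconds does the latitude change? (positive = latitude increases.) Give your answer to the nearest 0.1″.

sin φ = 0.646585, cos φ = 0.762842, sin λ = -0.969302, cos λ = 0.245871.
North component: ΔN = −sin φ cos λ·ΔX − sin φ sin λ·ΔY + cos φ·ΔZ = −(0.646585)(0.245871)(-602) − (0.646585)(-0.969302)(-247) + (0.762842)(-441) = -395.51 m.
1° of latitude spans πR/180 = 111195 m, so Δφ = -395.51 / 111195 × 3600 = -12.805″.

Δφ = -12.8″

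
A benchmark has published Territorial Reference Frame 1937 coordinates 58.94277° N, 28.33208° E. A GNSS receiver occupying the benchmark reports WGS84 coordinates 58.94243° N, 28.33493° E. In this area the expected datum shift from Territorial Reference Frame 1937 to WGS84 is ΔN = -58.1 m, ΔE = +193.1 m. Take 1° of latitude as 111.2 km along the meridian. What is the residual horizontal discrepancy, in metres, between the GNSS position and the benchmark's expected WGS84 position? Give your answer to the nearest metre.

Observed coordinate differences: Δφ = -0.00034°, Δλ = +0.00285°.
Converting to metres (1° lat = 111200 m, cos φ = 0.515894): observed ΔN = -37.8 m, observed ΔE = 163.5 m.
Subtracting the expected shift leaves a residual of -37.8 − (-58.1) = 20.3 m north and 163.5 − (193.1) = -29.6 m east.
Residual distance = √(20.3² + (-29.6)²) = 35.9 m.

36 m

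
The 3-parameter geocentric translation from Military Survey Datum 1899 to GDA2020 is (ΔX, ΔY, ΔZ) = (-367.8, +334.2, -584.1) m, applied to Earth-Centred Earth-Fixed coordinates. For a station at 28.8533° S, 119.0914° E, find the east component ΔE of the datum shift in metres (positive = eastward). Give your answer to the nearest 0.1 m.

At φ = -28.8533°, λ = 119.0914°: sin φ = -0.482569, cos φ = 0.875858, sin λ = 0.873845, cos λ = -0.486204.
ΔE = −sin λ·ΔX + cos λ·ΔY = −(0.873845)·(-367.8) + (-0.486204)·(334.2) = 158.91 m.

ΔE = 158.9 m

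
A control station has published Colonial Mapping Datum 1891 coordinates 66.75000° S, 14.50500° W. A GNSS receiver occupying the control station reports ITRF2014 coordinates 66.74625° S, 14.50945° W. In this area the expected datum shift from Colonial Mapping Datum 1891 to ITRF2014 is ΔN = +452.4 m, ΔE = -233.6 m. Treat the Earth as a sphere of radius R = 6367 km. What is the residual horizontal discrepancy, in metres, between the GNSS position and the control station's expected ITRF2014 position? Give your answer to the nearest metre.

52 m

Observed coordinate differences: Δφ = +0.00375°, Δλ = -0.00445°.
Converting to metres (1° lat = 111125 m, cos φ = 0.394744): observed ΔN = 416.7 m, observed ΔE = -195.2 m.
Subtracting the expected shift leaves a residual of 416.7 − (452.4) = -35.7 m north and -195.2 − (-233.6) = 38.4 m east.
Residual distance = √((-35.7)² + 38.4²) = 52.4 m.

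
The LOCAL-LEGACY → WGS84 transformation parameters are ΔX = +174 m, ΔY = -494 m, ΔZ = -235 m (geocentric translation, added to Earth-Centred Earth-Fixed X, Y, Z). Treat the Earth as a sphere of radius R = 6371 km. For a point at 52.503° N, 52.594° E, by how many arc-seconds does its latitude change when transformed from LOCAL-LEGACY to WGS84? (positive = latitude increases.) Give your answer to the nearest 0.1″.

Δφ = 2.7″

sin φ = 0.793385, cos φ = 0.608720, sin λ = 0.794351, cos λ = 0.607459.
North component: ΔN = −sin φ cos λ·ΔX − sin φ sin λ·ΔY + cos φ·ΔZ = −(0.793385)(0.607459)(174) − (0.793385)(0.794351)(-494) + (0.608720)(-235) = 84.42 m.
1° of latitude spans πR/180 = 111195 m, so Δφ = 84.42 / 111195 × 3600 = 2.733″.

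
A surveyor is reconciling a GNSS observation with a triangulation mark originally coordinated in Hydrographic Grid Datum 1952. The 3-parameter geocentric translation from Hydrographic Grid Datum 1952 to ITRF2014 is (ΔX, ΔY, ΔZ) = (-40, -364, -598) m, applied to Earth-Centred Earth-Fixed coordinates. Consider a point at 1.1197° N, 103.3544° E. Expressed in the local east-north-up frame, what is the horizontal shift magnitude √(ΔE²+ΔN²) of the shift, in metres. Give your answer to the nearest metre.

604 m

The local east axis at (φ, λ) is (−sin λ, cos λ, 0), so ΔE = −sin(103.3544°)·(-40) + cos(103.3544°)·(-364) = 122.99 m.
The local north axis is (−sin φ cos λ, −sin φ sin λ, cos φ), giving ΔN = -0.181 + 6.921 − 597.886 = -591.15 m.
Horizontal magnitude = √(ΔE² + ΔN²) = √(122.99² + (-591.15)²) = 603.80 m.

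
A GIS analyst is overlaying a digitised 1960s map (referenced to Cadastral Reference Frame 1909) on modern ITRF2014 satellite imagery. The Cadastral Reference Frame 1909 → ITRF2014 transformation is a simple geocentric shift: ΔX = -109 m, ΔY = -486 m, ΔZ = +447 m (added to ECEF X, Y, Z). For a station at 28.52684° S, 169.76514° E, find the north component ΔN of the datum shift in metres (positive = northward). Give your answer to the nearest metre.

At φ = -28.52684°, λ = 169.76514°: sin φ = -0.477570, cos φ = 0.878593, sin λ = 0.177684, cos λ = -0.984088.
ΔN = −sin φ cos λ·ΔX − sin φ sin λ·ΔY + cos φ·ΔZ = −(-0.477570)(-0.984088)(-109) − (-0.477570)(0.177684)(-486) + (0.878593)(447) = 402.72 m.

ΔN = 403 m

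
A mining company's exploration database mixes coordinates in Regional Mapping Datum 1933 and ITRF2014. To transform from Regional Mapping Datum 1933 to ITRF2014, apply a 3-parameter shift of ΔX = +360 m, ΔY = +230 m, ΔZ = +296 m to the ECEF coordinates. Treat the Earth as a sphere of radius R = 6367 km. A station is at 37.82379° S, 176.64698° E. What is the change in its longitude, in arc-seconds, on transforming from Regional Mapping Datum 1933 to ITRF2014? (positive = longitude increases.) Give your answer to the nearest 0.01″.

Δλ = -10.28″

sin φ = -0.613235, cos φ = 0.789900, sin λ = 0.058488, cos λ = -0.998288.
East component: ΔE = −sin λ·ΔX + cos λ·ΔY = −(0.058488)(360) + (-0.998288)(230) = -250.66 m.
1° of latitude spans πR/180 = 111125 m; at latitude φ, 1° of longitude spans that × cos φ = 87777.8 m, so Δλ = -250.66 / 87777.8 × 3600 = -10.280″.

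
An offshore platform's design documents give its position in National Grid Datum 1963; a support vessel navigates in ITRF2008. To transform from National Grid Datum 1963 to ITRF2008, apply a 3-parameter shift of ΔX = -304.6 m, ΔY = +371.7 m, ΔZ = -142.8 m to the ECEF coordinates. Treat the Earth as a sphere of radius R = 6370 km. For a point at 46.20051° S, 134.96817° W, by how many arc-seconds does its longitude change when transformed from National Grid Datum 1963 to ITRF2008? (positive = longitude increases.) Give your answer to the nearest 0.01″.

Δλ = -22.37″

sin φ = -0.721766, cos φ = 0.692137, sin λ = -0.707499, cos λ = -0.706714.
East component: ΔE = −sin λ·ΔX + cos λ·ΔY = −(-0.707499)(-304.6) + (-0.706714)(371.7) = -478.19 m.
1° of latitude spans πR/180 = 111177 m; at latitude φ, 1° of longitude spans that × cos φ = 76950.0 m, so Δλ = -478.19 / 76950.0 × 3600 = -22.371″.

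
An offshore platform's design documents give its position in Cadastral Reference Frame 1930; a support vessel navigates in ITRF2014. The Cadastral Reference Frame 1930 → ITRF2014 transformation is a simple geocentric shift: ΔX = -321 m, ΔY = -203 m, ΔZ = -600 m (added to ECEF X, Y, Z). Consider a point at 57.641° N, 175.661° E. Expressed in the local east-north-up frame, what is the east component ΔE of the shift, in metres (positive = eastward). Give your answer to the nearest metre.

ΔE = 227 m

The local east axis at (φ, λ) is (−sin λ, cos λ, 0), so ΔE = −sin(175.661°)·(-321) + cos(175.661°)·(-203) = 226.70 m.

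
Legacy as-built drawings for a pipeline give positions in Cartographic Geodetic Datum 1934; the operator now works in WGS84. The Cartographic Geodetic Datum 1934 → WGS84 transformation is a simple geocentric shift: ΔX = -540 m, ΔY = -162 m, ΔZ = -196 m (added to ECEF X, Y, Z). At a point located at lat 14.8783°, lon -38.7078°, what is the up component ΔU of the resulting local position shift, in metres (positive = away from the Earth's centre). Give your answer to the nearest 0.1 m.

ΔU = -359.7 m

At φ = 14.8783°, λ = -38.7078°: sin φ = 0.256767, cos φ = 0.966473, sin λ = -0.625349, cos λ = 0.780345.
ΔU = cos φ cos λ·ΔX + cos φ sin λ·ΔY + sin φ·ΔZ = (0.966473)(0.780345)(-540) + (0.966473)(-0.625349)(-162) + (0.256767)(-196) = -359.68 m.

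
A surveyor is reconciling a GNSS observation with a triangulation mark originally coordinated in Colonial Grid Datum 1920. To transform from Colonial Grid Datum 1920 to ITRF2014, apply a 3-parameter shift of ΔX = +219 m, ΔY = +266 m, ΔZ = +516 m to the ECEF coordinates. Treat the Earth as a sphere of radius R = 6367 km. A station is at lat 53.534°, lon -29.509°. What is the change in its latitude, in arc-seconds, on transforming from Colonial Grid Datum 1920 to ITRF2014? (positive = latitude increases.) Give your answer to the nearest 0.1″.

sin φ = 0.804210, cos φ = 0.594346, sin λ = -0.492560, cos λ = 0.870278.
North component: ΔN = −sin φ cos λ·ΔX − sin φ sin λ·ΔY + cos φ·ΔZ = −(0.804210)(0.870278)(219) − (0.804210)(-0.492560)(266) + (0.594346)(516) = 258.78 m.
1° of latitude spans πR/180 = 111125 m, so Δφ = 258.78 / 111125 × 3600 = 8.383″.

Δφ = 8.4″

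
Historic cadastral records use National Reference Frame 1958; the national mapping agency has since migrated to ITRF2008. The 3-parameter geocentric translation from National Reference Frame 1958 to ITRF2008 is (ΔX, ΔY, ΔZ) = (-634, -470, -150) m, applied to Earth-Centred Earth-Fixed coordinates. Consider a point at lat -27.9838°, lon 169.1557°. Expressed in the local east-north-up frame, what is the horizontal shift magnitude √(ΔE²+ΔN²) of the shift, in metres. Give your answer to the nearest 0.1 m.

592.8 m

The local east axis at (φ, λ) is (−sin λ, cos λ, 0), so ΔE = −sin(169.1557°)·(-634) + cos(169.1557°)·(-470) = 580.89 m.
The local north axis is (−sin φ cos λ, −sin φ sin λ, cos φ), giving ΔN = 292.174 − 41.491 − 132.462 = 118.22 m.
Horizontal magnitude = √(ΔE² + ΔN²) = √(580.89² + 118.22²) = 592.80 m.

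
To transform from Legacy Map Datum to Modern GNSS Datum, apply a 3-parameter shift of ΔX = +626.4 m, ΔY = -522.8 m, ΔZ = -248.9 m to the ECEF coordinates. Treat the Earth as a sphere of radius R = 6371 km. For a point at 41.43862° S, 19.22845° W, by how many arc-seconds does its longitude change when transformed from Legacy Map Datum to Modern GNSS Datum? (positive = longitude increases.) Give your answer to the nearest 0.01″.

sin φ = -0.661817, cos φ = 0.749665, sin λ = -0.329336, cos λ = 0.944213.
East component: ΔE = −sin λ·ΔX + cos λ·ΔY = −(-0.329336)(626.4) + (0.944213)(-522.8) = -287.34 m.
1° of latitude spans πR/180 = 111195 m; at latitude φ, 1° of longitude spans that × cos φ = 83359.0 m, so Δλ = -287.34 / 83359.0 × 3600 = -12.409″.

Δλ = -12.41″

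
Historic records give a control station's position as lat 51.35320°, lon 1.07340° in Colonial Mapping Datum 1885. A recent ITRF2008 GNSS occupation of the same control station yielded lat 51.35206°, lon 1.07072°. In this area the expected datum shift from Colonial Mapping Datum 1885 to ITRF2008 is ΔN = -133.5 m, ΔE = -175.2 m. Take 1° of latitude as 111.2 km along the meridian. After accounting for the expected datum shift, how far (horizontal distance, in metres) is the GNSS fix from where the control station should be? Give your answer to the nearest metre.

Observed coordinate differences: Δφ = -0.00114°, Δλ = -0.00268°.
Converting to metres (1° lat = 111200 m, cos φ = 0.624518): observed ΔN = -126.8 m, observed ΔE = -186.1 m.
Subtracting the expected shift leaves a residual of -126.8 − (-133.5) = 6.7 m north and -186.1 − (-175.2) = -10.9 m east.
Residual distance = √(6.7² + (-10.9)²) = 12.8 m.

13 m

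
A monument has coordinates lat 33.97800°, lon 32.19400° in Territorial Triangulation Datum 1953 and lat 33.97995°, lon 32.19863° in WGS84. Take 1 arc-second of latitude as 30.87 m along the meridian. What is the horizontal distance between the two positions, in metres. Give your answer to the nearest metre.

479 m

Δφ = 33.97995° − 33.97800° = +0.00195°; Δλ = 32.19863° − 32.19400° = +0.00463°.
1° of latitude = 3600 × 30.87 = 111132 m.
ΔN = Δφ × 111132 = 216.7 m; ΔE = Δλ × 111132 × cos(33.97800°) = +0.00463 × 111132 × 0.829252 = 426.7 m.
Distance = √(ΔE² + ΔN²) = √(426.7² + 216.7²) = 478.6 m.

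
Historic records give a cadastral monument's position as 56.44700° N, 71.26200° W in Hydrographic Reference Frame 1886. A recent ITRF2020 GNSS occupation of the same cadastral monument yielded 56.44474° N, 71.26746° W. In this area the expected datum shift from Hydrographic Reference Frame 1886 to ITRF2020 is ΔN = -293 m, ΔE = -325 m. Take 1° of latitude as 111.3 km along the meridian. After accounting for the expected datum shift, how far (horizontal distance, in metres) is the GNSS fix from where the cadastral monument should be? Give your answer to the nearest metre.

Observed coordinate differences: Δφ = -0.00226°, Δλ = -0.00546°.
Converting to metres (1° lat = 111300 m, cos φ = 0.552708): observed ΔN = -251.5 m, observed ΔE = -335.9 m.
Subtracting the expected shift leaves a residual of -251.5 − (-293) = 41.5 m north and -335.9 − (-325) = -10.9 m east.
Residual distance = √(41.5² + (-10.9)²) = 42.9 m.

43 m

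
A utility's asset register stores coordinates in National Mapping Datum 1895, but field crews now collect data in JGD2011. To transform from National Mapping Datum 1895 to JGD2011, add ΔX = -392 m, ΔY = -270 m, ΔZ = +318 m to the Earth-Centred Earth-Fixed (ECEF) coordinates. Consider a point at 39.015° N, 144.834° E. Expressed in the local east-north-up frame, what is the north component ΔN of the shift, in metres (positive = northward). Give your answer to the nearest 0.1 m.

ΔN = 143.2 m

The local north axis is (−sin φ cos λ, −sin φ sin λ, cos φ), giving ΔN = -201.734 + 97.895 + 247.080 = 143.24 m.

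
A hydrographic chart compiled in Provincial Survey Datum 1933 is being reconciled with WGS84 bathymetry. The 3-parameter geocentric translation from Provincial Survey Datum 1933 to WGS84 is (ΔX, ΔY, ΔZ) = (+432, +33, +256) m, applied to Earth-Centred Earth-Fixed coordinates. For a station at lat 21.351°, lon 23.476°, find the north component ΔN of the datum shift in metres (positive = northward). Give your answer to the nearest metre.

The local north axis is (−sin φ cos λ, −sin φ sin λ, cos φ), giving ΔN = -144.264 − 4.786 + 238.430 = 89.38 m.

ΔN = 89 m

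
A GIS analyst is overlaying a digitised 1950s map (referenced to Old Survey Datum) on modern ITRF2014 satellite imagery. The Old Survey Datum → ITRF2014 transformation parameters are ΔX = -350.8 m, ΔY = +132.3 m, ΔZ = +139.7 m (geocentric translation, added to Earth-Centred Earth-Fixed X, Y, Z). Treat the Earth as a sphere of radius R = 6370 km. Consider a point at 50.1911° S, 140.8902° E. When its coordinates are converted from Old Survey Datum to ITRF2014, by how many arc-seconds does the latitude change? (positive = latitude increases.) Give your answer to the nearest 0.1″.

sin φ = -0.768184, cos φ = 0.640229, sin λ = 0.630809, cos λ = -0.775939.
North component: ΔN = −sin φ cos λ·ΔX − sin φ sin λ·ΔY + cos φ·ΔZ = −(-0.768184)(-0.775939)(-350.8) − (-0.768184)(0.630809)(132.3) + (0.640229)(139.7) = 362.65 m.
1° of latitude spans πR/180 = 111177 m, so Δφ = 362.65 / 111177 × 3600 = 11.743″.

Δφ = 11.7″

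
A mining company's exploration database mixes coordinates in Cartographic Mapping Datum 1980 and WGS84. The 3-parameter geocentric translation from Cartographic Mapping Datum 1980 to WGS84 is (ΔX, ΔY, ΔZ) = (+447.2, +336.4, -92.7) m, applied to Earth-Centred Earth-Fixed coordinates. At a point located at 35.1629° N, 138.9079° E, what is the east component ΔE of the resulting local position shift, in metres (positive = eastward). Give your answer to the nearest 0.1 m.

At φ = 35.1629°, λ = 138.9079°: sin φ = 0.575903, cos φ = 0.817518, sin λ = 0.657271, cos λ = -0.753654.
ΔE = −sin λ·ΔX + cos λ·ΔY = −(0.657271)·(447.2) + (-0.753654)·(336.4) = -547.46 m.

ΔE = -547.5 m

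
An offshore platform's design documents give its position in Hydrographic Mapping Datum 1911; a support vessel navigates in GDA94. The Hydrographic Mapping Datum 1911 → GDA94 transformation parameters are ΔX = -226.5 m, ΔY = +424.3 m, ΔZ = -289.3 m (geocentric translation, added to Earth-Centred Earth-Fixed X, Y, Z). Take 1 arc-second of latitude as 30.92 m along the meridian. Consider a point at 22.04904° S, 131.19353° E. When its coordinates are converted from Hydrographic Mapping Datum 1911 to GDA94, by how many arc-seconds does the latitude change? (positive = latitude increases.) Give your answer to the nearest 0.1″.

sin φ = -0.375400, cos φ = 0.926863, sin λ = 0.752489, cos λ = -0.658604.
North component: ΔN = −sin φ cos λ·ΔX − sin φ sin λ·ΔY + cos φ·ΔZ = −(-0.375400)(-0.658604)(-226.5) − (-0.375400)(0.752489)(424.3) + (0.926863)(-289.3) = -92.28 m.
1° of latitude spans 3600 × 30.92 = 111312 m, so Δφ = -92.28 / 111312 × 3600 = -2.985″.

Δφ = -3.0″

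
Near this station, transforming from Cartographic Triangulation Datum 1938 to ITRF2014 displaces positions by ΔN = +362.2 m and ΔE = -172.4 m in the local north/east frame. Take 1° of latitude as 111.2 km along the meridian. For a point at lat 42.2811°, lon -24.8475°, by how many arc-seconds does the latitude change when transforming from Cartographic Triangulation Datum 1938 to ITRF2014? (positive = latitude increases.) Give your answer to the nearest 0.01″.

1° of latitude = 111.2 km, so Δφ = 362.2 / 111200 = 0.0032572° = 11.726″.

Δφ = 11.73″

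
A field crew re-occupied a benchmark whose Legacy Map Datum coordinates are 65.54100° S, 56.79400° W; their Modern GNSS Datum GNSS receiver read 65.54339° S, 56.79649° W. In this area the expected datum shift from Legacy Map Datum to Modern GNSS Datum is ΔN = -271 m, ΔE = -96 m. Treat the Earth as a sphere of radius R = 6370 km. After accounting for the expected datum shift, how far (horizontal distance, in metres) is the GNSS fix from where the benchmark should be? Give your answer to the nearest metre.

19 m

Observed coordinate differences: Δφ = -0.00239°, Δλ = -0.00249°.
Converting to metres (1° lat = 111177 m, cos φ = 0.414042): observed ΔN = -265.7 m, observed ΔE = -114.6 m.
Subtracting the expected shift leaves a residual of -265.7 − (-271) = 5.3 m north and -114.6 − (-96) = -18.6 m east.
Residual distance = √(5.3² + (-18.6)²) = 19.4 m.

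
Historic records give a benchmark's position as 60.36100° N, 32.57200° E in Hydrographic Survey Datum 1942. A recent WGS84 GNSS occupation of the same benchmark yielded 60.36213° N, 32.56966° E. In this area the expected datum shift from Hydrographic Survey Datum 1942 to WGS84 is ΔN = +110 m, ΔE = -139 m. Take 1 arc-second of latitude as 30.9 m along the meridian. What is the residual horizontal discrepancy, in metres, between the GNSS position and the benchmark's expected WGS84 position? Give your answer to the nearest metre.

19 m

Observed coordinate differences: Δφ = +0.00113°, Δλ = -0.00234°.
Converting to metres (1° lat = 111240 m, cos φ = 0.494534): observed ΔN = 125.7 m, observed ΔE = -128.7 m.
Subtracting the expected shift leaves a residual of 125.7 − (110) = 15.7 m north and -128.7 − (-139) = 10.3 m east.
Residual distance = √(15.7² + 10.3²) = 18.8 m.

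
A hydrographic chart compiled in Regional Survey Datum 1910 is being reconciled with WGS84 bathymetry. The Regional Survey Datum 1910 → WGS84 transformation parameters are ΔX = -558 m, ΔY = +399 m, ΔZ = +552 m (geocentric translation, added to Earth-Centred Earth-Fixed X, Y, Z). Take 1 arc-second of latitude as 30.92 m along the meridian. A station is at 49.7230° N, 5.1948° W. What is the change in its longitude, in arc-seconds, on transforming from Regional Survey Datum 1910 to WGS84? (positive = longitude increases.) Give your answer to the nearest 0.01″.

sin φ = 0.762928, cos φ = 0.646484, sin λ = -0.090542, cos λ = 0.995893.
East component: ΔE = −sin λ·ΔX + cos λ·ΔY = −(-0.090542)(-558) + (0.995893)(399) = 346.84 m.
1° of latitude spans 3600 × 30.92 = 111312 m; at latitude φ, 1° of longitude spans that × cos φ = 71961.4 m, so Δλ = 346.84 / 71961.4 × 3600 = 17.351″.

Δλ = 17.35″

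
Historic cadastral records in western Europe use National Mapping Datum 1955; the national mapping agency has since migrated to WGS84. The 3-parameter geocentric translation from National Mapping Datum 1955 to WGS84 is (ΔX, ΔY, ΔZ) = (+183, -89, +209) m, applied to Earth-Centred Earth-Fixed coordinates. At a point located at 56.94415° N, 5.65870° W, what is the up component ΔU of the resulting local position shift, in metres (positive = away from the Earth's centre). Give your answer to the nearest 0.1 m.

At φ = 56.94415°, λ = -5.65870°: sin φ = 0.838139, cos φ = 0.545456, sin λ = -0.098602, cos λ = 0.995127.
ΔU = cos φ cos λ·ΔX + cos φ sin λ·ΔY + sin φ·ΔZ = (0.545456)(0.995127)(183) + (0.545456)(-0.098602)(-89) + (0.838139)(209) = 279.29 m.

ΔU = 279.3 m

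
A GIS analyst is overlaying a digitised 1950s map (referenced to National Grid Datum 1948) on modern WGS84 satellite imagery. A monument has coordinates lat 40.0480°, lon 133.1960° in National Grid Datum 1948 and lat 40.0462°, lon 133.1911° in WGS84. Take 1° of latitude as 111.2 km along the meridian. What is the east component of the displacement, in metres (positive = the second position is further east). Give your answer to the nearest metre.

ΔE = -417 m

Δφ = 40.0462° − 40.0480° = -0.0018°; Δλ = 133.1911° − 133.1960° = -0.0049°.
ΔN = Δφ × 111200 = -200.2 m; ΔE = Δλ × 111200 × cos(40.0480°) = -0.0049 × 111200 × 0.765506 = -417.1 m.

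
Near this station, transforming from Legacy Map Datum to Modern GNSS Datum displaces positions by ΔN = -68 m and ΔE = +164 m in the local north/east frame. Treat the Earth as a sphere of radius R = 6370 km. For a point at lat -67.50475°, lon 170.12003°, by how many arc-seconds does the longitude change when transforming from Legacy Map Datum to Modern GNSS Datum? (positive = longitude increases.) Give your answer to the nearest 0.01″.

Δλ = 13.88″

At latitude -67.50475°, cos φ = 0.382607.
One radian of longitude at latitude φ spans R cos φ, so Δλ = ΔE / (R cos φ) = 164.0 / (6370000 × 0.382607) = 6.7290e-05 rad = 13.880″.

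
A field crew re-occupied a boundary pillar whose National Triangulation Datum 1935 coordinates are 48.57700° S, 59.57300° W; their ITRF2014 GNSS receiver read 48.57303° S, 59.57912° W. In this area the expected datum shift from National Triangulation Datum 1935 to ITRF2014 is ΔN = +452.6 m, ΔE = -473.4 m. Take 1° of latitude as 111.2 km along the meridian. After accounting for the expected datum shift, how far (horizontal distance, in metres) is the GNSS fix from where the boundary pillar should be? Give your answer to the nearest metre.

26 m

Observed coordinate differences: Δφ = +0.00397°, Δλ = -0.00612°.
Converting to metres (1° lat = 111200 m, cos φ = 0.661613): observed ΔN = 441.5 m, observed ΔE = -450.3 m.
Subtracting the expected shift leaves a residual of 441.5 − (452.6) = -11.1 m north and -450.3 − (-473.4) = 23.1 m east.
Residual distance = √((-11.1)² + 23.1²) = 25.7 m.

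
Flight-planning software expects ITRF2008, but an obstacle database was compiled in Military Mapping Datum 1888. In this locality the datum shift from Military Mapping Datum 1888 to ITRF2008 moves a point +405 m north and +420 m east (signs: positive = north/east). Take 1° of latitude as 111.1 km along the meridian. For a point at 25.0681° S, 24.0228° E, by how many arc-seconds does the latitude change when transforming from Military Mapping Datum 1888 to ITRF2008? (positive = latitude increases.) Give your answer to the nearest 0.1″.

1° of latitude = 111.1 km, so Δφ = 405.0 / 111100 = 0.0036454° = 13.123″.

Δφ = 13.1″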